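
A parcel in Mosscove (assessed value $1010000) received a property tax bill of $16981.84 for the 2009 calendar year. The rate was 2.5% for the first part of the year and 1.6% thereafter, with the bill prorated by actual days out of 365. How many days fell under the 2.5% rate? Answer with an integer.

33 days

Let d = days at the first rate; then 365 − d days at the second rate.
$1010000 × [2.5%·d + 1.6%·(365−d)] / 365 = $16981.84
Solving gives d = 33, so the new rate took effect on February 3, 2009.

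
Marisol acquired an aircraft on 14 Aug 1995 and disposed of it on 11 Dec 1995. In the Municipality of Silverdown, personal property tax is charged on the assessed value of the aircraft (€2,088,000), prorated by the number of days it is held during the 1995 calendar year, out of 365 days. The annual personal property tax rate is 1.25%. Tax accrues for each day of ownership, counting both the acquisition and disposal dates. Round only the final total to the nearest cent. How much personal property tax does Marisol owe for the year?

€8,580.82

Days held (14 Aug – 11 Dec 1995): 120 out of 365
Tax = €2,088,000 × 1.25% × 120/365 = €8,580.8219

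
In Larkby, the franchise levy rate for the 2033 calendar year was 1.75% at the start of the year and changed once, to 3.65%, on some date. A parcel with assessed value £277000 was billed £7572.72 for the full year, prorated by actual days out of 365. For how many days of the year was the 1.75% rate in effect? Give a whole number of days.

176 days

Let d = days at the first rate; then 365 − d days at the second rate.
£277000 × [1.75%·d + 3.65%·(365−d)] / 365 = £7572.72
Solving gives d = 176, so the new rate took effect on 26 June 2033.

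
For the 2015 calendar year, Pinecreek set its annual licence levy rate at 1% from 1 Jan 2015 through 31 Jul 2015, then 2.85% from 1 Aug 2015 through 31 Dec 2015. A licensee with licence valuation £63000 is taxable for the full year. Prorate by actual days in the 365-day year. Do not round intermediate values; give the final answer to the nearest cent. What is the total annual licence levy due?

£1118.55

1 Jan – 31 Jul 2015: 212 days at 1% → £63000 × 1% × 212/365 = £365.9178
1 Aug – 31 Dec 2015: 153 days at 2.85% → £63000 × 2.85% × 153/365 = £752.6342
Total = £1118.5521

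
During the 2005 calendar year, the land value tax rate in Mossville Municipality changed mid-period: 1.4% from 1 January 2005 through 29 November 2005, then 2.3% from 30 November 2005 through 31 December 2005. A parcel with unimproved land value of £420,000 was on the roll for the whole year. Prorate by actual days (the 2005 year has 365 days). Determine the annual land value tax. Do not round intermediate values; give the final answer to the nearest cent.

£6,211.40

1 January – 29 November 2005: 333 days at 1.4% → £420,000 × 1.4% × 333/365 = £5,364.4932
30 November – 31 December 2005: 32 days at 2.3% → £420,000 × 2.3% × 32/365 = £846.9041
Total = £6,211.3973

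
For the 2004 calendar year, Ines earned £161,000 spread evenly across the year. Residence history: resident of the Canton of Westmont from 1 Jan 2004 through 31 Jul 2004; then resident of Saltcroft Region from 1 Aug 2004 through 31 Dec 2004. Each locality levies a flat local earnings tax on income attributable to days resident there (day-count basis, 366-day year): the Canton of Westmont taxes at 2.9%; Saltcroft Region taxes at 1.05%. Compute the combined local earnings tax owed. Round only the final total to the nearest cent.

£3,423.89

The Canton of Westmont, 1 Jan – 31 Jul 2004: 213 days → £161,000 × 2.9% × 213/366 = £2,717.2049
Saltcroft Region, 1 Aug – 31 Dec 2004: 153 days → £161,000 × 1.05% × 153/366 = £706.6844
Total = £3,423.8893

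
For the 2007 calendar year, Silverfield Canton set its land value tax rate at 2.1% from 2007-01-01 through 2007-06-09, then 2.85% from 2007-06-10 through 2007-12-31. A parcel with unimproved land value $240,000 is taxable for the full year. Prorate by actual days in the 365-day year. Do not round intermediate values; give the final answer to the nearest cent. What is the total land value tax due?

$6,050.96

2007-01-01 to 2007-06-09: 160 days at 2.1% → $240,000 × 2.1% × 160/365 = $2,209.3151
2007-06-10 to 2007-12-31: 205 days at 2.85% → $240,000 × 2.85% × 205/365 = $3,841.6438
Total = $6,050.9589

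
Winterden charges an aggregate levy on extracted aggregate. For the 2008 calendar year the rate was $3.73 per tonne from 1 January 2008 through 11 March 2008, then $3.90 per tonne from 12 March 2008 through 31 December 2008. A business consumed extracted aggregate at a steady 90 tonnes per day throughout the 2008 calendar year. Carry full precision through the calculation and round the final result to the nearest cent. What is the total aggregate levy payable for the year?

$127,379.70

1 January – 11 March 2008: 71 days × 90 tonnes/day = 6,390 tonnes at $3.73/tonne → $23,834.70
12 March – 31 December 2008: 295 days × 90 tonnes/day = 26,550 tonnes at $3.90/tonne → $103,545.00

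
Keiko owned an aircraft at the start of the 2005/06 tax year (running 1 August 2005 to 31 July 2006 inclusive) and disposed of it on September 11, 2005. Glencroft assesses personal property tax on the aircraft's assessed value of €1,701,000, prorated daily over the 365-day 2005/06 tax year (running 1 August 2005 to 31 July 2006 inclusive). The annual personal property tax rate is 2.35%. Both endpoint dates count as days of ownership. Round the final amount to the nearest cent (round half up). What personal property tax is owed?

Days held (August 1 – September 11, 2005): 42 out of 365
Tax = €1,701,000 × 2.35% × 42/365 = €4,599.6904

€4,599.69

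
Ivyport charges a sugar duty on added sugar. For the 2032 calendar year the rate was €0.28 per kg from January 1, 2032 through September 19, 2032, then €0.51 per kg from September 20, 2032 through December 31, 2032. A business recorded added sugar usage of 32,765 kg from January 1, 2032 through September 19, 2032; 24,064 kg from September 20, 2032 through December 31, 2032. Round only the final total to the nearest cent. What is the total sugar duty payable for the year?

January 1 – September 19, 2032: 32,765 kg at €0.28/kg → €9,174.20
September 20 – December 31, 2032: 24,064 kg at €0.51/kg → €12,272.64

€21,446.84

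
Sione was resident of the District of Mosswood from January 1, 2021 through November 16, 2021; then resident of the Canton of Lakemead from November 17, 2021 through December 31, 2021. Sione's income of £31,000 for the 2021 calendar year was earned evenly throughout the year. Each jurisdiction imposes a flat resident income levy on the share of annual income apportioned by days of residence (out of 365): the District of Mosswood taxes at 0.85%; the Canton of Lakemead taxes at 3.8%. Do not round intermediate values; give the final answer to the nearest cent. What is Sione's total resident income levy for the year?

£376.25

The District of Mosswood, January 1 – November 16, 2021: 320 days → £31,000 × 0.85% × 320/365 = £231.0137
The Canton of Lakemead, November 17 – December 31, 2021: 45 days → £31,000 × 3.8% × 45/365 = £145.2329
Total = £376.2466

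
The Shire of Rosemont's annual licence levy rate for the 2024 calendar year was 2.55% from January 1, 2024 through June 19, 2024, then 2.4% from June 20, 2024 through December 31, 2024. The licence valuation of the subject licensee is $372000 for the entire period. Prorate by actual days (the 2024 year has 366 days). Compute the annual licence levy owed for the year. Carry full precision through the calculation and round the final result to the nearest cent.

January 1 – June 19, 2024: 171 days at 2.55% → $372000 × 2.55% × 171/366 = $4431.9836
June 20 – December 31, 2024: 195 days at 2.4% → $372000 × 2.4% × 195/366 = $4756.7213
Total = $9188.7049

$9188.70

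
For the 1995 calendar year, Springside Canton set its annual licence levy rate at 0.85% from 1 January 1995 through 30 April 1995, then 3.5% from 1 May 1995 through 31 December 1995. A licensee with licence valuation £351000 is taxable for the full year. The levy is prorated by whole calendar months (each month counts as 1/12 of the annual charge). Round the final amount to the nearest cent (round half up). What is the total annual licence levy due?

1 January – 30 April 1995: 4 months at 0.85% → £351000 × 0.85% × 4/12 = £994.5000
1 May – 31 December 1995: 8 months at 3.5% → £351000 × 3.5% × 8/12 = £8190.0000
Total = £9184.5000

£9184.50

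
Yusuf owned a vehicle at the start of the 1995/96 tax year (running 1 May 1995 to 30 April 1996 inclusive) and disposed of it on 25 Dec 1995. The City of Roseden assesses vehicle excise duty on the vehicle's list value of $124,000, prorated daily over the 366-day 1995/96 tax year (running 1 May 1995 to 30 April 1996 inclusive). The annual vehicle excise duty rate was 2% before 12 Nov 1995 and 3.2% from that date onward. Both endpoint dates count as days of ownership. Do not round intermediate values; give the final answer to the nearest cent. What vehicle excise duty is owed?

1 May – 11 Nov 1995: 195 days at 2% → $124,000 × 2% × 195/366 = $1,321.3115
12 Nov – 25 Dec 1995: 44 days at 3.2% → $124,000 × 3.2% × 44/366 = $477.0273
Total = $1,798.3388

$1,798.34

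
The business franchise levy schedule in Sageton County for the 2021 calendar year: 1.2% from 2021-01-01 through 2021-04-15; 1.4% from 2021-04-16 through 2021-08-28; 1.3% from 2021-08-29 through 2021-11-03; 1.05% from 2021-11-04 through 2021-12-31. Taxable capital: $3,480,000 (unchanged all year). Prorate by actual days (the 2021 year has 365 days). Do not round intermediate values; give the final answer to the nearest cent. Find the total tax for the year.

$44,143.56

2021-01-01 to 2021-04-15: 105 days at 1.2% → $3,480,000 × 1.2% × 105/365 = $12,013.1507
2021-04-16 to 2021-08-28: 135 days at 1.4% → $3,480,000 × 1.4% × 135/365 = $18,019.7260
2021-08-29 to 2021-11-03: 67 days at 1.3% → $3,480,000 × 1.3% × 67/365 = $8,304.3288
2021-11-04 to 2021-12-31: 58 days at 1.05% → $3,480,000 × 1.05% × 58/365 = $5,806.3562
Total = $44,143.5616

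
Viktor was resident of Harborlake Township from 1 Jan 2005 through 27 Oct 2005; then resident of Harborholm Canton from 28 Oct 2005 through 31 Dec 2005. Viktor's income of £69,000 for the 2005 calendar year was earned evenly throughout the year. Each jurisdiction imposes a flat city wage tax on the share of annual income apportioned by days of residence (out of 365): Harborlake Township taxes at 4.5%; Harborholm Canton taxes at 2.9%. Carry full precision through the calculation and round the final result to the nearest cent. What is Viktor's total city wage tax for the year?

£2,908.40

Harborlake Township, 1 Jan – 27 Oct 2005: 300 days → £69,000 × 4.5% × 300/365 = £2,552.0548
Harborholm Canton, 28 Oct – 31 Dec 2005: 65 days → £69,000 × 2.9% × 65/365 = £356.3425
Total = £2,908.3973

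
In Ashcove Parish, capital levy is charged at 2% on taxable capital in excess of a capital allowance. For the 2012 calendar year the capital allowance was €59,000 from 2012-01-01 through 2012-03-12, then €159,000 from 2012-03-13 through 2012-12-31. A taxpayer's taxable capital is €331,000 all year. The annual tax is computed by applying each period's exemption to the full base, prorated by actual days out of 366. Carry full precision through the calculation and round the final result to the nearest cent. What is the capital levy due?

€3,833.44

2012-01-01 to 2012-03-12: 72 days, exemption €59,000 → (€331,000 − €59,000) × 2% × 72/366 = €1,070.1639
2012-03-13 to 2012-12-31: 294 days, exemption €159,000 → (€331,000 − €159,000) × 2% × 294/366 = €2,763.2787
Total = €3,833.4426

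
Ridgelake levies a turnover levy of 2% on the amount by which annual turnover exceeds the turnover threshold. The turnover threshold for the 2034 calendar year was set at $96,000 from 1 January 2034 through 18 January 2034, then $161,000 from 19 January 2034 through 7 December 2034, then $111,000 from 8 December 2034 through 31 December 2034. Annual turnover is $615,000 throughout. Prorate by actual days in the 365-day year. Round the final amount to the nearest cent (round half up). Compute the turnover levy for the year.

$9,209.86

1 January – 18 January 2034: 18 days, exemption $96,000 → ($615,000 − $96,000) × 2% × 18/365 = $511.8904
19 January – 7 December 2034: 323 days, exemption $161,000 → ($615,000 − $161,000) × 2% × 323/365 = $8,035.1781
8 December – 31 December 2034: 24 days, exemption $111,000 → ($615,000 − $111,000) × 2% × 24/365 = $662.7945
Total = $9,209.8630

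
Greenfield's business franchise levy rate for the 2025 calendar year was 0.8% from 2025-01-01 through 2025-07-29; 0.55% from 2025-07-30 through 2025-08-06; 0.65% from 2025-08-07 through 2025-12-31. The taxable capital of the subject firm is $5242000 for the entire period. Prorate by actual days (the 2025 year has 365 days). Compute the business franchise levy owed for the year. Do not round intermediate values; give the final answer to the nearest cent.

2025-01-01 to 2025-07-29: 210 days at 0.8% → $5242000 × 0.8% × 210/365 = $24127.5616
2025-07-30 to 2025-08-06: 8 days at 0.55% → $5242000 × 0.55% × 8/365 = $631.9123
2025-08-07 to 2025-12-31: 147 days at 0.65% → $5242000 × 0.65% × 147/365 = $13722.5507
Total = $38482.0247

$38482.02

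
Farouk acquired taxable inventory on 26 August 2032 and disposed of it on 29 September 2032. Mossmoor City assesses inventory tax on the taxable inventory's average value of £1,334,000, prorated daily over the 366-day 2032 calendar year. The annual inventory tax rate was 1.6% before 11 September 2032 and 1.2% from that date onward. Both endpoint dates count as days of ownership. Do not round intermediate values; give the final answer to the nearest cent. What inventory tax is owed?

£1,764.09

26 August – 10 September 2032: 16 days at 1.6% → £1,334,000 × 1.6% × 16/366 = £933.0710
11 September – 29 September 2032: 19 days at 1.2% → £1,334,000 × 1.2% × 19/366 = £831.0164
Total = £1,764.0874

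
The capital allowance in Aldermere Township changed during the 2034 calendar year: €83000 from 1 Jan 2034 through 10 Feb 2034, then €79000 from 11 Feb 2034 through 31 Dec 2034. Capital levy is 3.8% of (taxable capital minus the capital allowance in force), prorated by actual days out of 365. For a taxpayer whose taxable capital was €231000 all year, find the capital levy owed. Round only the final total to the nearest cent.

1 Jan – 10 Feb 2034: 41 days, exemption €83000 → (€231000 − €83000) × 3.8% × 41/365 = €631.7370
11 Feb – 31 Dec 2034: 324 days, exemption €79000 → (€231000 − €79000) × 3.8% × 324/365 = €5127.1890
Total = €5758.9260

€5758.93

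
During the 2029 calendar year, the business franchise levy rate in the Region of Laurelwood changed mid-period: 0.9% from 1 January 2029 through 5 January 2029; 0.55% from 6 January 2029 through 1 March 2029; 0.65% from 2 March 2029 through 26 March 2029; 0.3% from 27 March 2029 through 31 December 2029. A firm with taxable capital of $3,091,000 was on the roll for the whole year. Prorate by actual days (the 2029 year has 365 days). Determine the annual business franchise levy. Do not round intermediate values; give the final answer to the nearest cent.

$11,432.47

1 January – 5 January 2029: 5 days at 0.9% → $3,091,000 × 0.9% × 5/365 = $381.0822
6 January – 1 March 2029: 55 days at 0.55% → $3,091,000 × 0.55% × 55/365 = $2,561.7192
2 March – 26 March 2029: 25 days at 0.65% → $3,091,000 × 0.65% × 25/365 = $1,376.1301
27 March – 31 December 2029: 280 days at 0.3% → $3,091,000 × 0.3% × 280/365 = $7,113.5342
Total = $11,432.4658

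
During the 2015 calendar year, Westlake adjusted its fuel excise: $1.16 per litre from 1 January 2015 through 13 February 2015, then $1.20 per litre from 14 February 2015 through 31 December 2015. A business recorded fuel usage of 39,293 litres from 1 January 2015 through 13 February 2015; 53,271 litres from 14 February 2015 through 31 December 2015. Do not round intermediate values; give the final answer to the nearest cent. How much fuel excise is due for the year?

1 January – 13 February 2015: 39,293 litres at $1.16/litre → $45,579.88
14 February – 31 December 2015: 53,271 litres at $1.20/litre → $63,925.20

$109,505.08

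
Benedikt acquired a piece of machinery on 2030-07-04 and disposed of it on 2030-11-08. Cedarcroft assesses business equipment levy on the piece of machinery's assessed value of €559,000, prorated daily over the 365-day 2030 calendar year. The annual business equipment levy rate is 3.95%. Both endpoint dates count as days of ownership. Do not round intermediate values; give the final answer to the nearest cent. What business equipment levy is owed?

€7,743.30

Days held (2030-07-04 to 2030-11-08): 128 out of 365
Tax = €559,000 × 3.95% × 128/365 = €7,743.2986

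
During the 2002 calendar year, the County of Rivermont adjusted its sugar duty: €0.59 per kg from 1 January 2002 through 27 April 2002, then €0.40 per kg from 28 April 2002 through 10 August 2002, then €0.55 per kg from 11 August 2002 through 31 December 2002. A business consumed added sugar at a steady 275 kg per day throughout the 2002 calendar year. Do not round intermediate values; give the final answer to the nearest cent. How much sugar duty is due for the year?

1 January – 27 April 2002: 117 days × 275 kg/day = 32,175 kg at €0.59/kg → €18,983.25
28 April – 10 August 2002: 105 days × 275 kg/day = 28,875 kg at €0.40/kg → €11,550.00
11 August – 31 December 2002: 143 days × 275 kg/day = 39,325 kg at €0.55/kg → €21,628.75

€52,162.00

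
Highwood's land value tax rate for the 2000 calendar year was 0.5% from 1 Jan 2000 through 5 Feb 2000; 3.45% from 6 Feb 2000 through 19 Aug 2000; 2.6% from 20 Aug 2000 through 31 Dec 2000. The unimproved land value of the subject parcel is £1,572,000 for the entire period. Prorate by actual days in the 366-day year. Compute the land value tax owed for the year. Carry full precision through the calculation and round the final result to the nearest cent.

£44,780.52

1 Jan – 5 Feb 2000: 36 days at 0.5% → £1,572,000 × 0.5% × 36/366 = £773.1148
6 Feb – 19 Aug 2000: 196 days at 3.45% → £1,572,000 × 3.45% × 196/366 = £29,043.3443
20 Aug – 31 Dec 2000: 134 days at 2.6% → £1,572,000 × 2.6% × 134/366 = £14,964.0656
Total = £44,780.5246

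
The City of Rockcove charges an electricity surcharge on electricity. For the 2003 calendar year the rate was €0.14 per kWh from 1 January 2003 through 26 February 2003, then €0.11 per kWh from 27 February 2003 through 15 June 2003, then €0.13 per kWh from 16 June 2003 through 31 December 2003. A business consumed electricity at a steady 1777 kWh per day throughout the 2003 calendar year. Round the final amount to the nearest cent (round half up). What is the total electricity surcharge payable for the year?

1 January – 26 February 2003: 57 days × 1777 kWh/day = 101,289 kWh at €0.14/kWh → €14,180.46
27 February – 15 June 2003: 109 days × 1777 kWh/day = 193,693 kWh at €0.11/kWh → €21,306.23
16 June – 31 December 2003: 199 days × 1777 kWh/day = 353,623 kWh at €0.13/kWh → €45,970.99

€81,457.68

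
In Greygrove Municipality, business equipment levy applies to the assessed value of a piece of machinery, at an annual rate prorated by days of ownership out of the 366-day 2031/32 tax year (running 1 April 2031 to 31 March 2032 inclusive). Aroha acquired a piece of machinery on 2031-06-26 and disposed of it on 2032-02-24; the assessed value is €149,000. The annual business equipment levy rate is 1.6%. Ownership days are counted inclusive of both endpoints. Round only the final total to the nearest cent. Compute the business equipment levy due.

Days held (2031-06-26 to 2032-02-24): 244 out of 366
Tax = €149,000 × 1.6% × 244/366 = €1,589.3333

€1,589.33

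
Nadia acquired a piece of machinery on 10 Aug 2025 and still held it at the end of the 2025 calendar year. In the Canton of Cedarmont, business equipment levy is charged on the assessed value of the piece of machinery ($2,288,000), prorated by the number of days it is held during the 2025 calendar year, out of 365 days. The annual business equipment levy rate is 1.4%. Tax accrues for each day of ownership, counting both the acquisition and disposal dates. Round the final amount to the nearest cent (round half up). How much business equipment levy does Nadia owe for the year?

$12,637.28

Days held (10 Aug – 31 Dec 2025): 144 out of 365
Tax = $2,288,000 × 1.4% × 144/365 = $12,637.2822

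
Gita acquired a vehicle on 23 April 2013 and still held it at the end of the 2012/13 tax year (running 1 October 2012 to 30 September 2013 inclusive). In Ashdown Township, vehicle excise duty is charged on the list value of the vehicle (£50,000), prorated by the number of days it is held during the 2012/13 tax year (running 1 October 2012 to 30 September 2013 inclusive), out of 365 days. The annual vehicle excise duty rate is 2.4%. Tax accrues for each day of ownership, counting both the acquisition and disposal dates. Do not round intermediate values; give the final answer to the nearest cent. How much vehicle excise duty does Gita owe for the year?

Days held (23 April – 30 September 2013): 161 out of 365
Tax = £50,000 × 2.4% × 161/365 = £529.3151

£529.32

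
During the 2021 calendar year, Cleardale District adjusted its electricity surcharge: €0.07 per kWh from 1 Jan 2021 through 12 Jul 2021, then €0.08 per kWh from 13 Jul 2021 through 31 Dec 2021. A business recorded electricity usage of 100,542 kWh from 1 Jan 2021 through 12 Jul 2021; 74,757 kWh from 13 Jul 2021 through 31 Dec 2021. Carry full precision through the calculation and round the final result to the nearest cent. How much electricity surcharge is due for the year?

1 Jan – 12 Jul 2021: 100,542 kWh at €0.07/kWh → €7037.94
13 Jul – 31 Dec 2021: 74,757 kWh at €0.08/kWh → €5980.56

€13018.50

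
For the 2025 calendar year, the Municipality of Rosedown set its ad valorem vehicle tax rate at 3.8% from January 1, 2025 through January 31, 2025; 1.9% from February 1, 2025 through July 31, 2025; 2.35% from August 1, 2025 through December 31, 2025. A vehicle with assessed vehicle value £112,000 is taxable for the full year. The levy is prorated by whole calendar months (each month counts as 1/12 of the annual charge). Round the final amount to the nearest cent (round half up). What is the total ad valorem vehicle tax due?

£2,515.33

January 1 – January 31, 2025: 1 month at 3.8% → £112,000 × 3.8% × 1/12 = £354.6667
February 1 – July 31, 2025: 6 months at 1.9% → £112,000 × 1.9% × 6/12 = £1,064.0000
August 1 – December 31, 2025: 5 months at 2.35% → £112,000 × 2.35% × 5/12 = £1,096.6667
Total = £2,515.3333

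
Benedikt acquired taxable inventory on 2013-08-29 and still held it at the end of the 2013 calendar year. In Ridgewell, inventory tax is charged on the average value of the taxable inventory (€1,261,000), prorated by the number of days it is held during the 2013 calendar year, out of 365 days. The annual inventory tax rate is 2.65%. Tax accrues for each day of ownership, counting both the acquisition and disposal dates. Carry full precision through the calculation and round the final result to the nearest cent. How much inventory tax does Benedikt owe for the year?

Days held (2013-08-29 to 2013-12-31): 125 out of 365
Tax = €1,261,000 × 2.65% × 125/365 = €11,444.0068

€11,444.01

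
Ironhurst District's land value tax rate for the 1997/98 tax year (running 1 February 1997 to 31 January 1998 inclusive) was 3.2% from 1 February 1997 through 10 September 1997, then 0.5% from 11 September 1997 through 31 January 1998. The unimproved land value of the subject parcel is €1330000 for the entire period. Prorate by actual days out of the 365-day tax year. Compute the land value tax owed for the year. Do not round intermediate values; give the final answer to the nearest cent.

1 February – 10 September 1997: 222 days at 3.2% → €1330000 × 3.2% × 222/365 = €25885.8082
11 September 1997 – 31 January 1998: 143 days at 0.5% → €1330000 × 0.5% × 143/365 = €2605.3425
Total = €28491.1507

€28491.15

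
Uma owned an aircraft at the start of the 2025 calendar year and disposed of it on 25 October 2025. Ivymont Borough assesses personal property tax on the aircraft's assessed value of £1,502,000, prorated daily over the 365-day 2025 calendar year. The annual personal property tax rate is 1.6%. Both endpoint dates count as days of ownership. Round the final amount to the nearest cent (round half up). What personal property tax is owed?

£19,620.65

Days held (1 January – 25 October 2025): 298 out of 365
Tax = £1,502,000 × 1.6% × 298/365 = £19,620.6466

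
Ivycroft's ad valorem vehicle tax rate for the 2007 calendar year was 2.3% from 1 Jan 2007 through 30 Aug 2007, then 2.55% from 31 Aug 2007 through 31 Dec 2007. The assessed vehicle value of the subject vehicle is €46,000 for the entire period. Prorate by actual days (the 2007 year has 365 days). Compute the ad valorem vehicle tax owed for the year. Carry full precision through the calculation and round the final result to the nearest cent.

€1,096.75

1 Jan – 30 Aug 2007: 242 days at 2.3% → €46,000 × 2.3% × 242/365 = €701.4685
31 Aug – 31 Dec 2007: 123 days at 2.55% → €46,000 × 2.55% × 123/365 = €395.2849
Total = €1,096.7534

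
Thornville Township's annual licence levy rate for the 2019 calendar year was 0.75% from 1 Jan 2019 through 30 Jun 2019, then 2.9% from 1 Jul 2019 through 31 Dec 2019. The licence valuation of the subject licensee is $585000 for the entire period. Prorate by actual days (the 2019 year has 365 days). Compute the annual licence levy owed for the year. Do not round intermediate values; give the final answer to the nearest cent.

$10727.94

1 Jan – 30 Jun 2019: 181 days at 0.75% → $585000 × 0.75% × 181/365 = $2175.7192
1 Jul – 31 Dec 2019: 184 days at 2.9% → $585000 × 2.9% × 184/365 = $8552.2192
Total = $10727.9384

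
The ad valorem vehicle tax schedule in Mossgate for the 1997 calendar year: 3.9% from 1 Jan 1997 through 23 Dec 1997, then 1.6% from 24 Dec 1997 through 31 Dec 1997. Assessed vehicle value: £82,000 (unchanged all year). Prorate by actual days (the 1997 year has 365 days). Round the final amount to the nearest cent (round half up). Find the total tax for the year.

1 Jan – 23 Dec 1997: 357 days at 3.9% → £82,000 × 3.9% × 357/365 = £3,127.9068
24 Dec – 31 Dec 1997: 8 days at 1.6% → £82,000 × 1.6% × 8/365 = £28.7562
Total = £3,156.6630

£3,156.66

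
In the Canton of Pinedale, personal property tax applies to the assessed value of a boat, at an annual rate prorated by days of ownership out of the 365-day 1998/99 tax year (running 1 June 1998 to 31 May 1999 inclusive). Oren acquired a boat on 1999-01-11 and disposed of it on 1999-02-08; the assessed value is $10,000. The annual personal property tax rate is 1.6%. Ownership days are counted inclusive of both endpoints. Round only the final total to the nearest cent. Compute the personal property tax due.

Days held (1999-01-11 to 1999-02-08): 29 out of 365
Tax = $10,000 × 1.6% × 29/365 = $12.7123

$12.71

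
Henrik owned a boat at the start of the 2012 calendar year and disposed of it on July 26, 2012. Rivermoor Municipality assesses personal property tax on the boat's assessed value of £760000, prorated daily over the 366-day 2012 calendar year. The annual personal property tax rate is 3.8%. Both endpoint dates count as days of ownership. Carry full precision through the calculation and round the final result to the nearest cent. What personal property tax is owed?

Days held (January 1 – July 26, 2012): 208 out of 366
Tax = £760000 × 3.8% × 208/366 = £16412.6776

£16412.68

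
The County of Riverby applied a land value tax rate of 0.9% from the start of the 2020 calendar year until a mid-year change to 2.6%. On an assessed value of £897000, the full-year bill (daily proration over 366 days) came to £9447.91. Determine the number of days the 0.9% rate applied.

333 days

Let d = days at the first rate; then 366 − d days at the second rate.
£897000 × [0.9%·d + 2.6%·(366−d)] / 366 = £9447.91
Solving gives d = 333, so the new rate took effect on 29 November 2020.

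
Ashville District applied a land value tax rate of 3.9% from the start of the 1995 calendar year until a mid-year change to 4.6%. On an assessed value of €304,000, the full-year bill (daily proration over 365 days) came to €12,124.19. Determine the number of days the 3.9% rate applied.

319 days

Let d = days at the first rate; then 365 − d days at the second rate.
€304,000 × [3.9%·d + 4.6%·(365−d)] / 365 = €12,124.19
Solving gives d = 319, so the new rate took effect on 16 November 1995.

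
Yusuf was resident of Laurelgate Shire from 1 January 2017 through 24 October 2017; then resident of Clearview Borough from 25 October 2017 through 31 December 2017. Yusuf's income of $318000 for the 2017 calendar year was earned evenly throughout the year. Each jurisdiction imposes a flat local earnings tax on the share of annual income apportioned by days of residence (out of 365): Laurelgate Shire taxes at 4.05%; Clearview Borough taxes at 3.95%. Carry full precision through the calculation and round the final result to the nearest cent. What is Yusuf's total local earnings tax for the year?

Laurelgate Shire, 1 January – 24 October 2017: 297 days → $318000 × 4.05% × 297/365 = $10479.6247
Clearview Borough, 25 October – 31 December 2017: 68 days → $318000 × 3.95% × 68/365 = $2340.1315
Total = $12819.7562

$12819.76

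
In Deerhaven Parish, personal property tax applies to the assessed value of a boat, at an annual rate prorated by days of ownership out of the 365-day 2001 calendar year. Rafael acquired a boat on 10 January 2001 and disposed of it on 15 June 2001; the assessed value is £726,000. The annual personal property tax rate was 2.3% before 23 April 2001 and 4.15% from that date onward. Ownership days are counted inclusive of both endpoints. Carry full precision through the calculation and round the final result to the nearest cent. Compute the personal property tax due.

£9,169.48

10 January – 22 April 2001: 103 days at 2.3% → £726,000 × 2.3% × 103/365 = £4,712.0384
23 April – 15 June 2001: 54 days at 4.15% → £726,000 × 4.15% × 54/365 = £4,457.4411
Total = £9,169.4795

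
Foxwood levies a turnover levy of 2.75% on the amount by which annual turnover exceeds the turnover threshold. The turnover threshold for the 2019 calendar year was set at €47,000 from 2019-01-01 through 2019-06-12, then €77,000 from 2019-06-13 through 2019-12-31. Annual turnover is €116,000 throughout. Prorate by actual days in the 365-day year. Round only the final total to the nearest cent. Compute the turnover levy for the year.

2019-01-01 to 2019-06-12: 163 days, exemption €47,000 → (€116,000 − €47,000) × 2.75% × 163/365 = €847.3767
2019-06-13 to 2019-12-31: 202 days, exemption €77,000 → (€116,000 − €77,000) × 2.75% × 202/365 = €593.5479
Total = €1,440.9247

€1,440.92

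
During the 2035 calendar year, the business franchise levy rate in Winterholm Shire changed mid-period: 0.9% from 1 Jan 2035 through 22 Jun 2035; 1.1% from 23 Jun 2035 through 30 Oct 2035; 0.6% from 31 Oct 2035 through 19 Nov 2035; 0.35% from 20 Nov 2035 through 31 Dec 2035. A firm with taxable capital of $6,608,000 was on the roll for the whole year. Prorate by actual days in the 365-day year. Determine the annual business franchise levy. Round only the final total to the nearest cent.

1 Jan – 22 Jun 2035: 173 days at 0.9% → $6,608,000 × 0.9% × 173/365 = $28,188.0986
23 Jun – 30 Oct 2035: 130 days at 1.1% → $6,608,000 × 1.1% × 130/365 = $25,888.8767
31 Oct – 19 Nov 2035: 20 days at 0.6% → $6,608,000 × 0.6% × 20/365 = $2,172.4932
20 Nov – 31 Dec 2035: 42 days at 0.35% → $6,608,000 × 0.35% × 42/365 = $2,661.3041
Total = $58,910.7726

$58,910.77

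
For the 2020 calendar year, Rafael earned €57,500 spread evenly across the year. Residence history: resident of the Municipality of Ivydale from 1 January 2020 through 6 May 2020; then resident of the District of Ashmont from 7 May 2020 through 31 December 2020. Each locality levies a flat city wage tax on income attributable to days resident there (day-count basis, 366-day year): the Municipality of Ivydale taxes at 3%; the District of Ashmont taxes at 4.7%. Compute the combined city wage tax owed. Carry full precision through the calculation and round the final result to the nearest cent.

€2,363.31

The Municipality of Ivydale, 1 January – 6 May 2020: 127 days → €57,500 × 3% × 127/366 = €598.5656
The District of Ashmont, 7 May – 31 December 2020: 239 days → €57,500 × 4.7% × 239/366 = €1,764.7473
Total = €2,363.3128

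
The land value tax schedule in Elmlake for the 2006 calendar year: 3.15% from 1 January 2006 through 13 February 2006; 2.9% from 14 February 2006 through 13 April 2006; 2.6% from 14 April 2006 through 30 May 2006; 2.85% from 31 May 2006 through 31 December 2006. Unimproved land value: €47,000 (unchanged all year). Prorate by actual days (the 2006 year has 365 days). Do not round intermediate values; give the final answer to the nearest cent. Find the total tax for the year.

1 January – 13 February 2006: 44 days at 3.15% → €47,000 × 3.15% × 44/365 = €178.4712
14 February – 13 April 2006: 59 days at 2.9% → €47,000 × 2.9% × 59/365 = €220.3205
14 April – 30 May 2006: 47 days at 2.6% → €47,000 × 2.6% × 47/365 = €157.3534
31 May – 31 December 2006: 215 days at 2.85% → €47,000 × 2.85% × 215/365 = €789.0205
Total = €1,345.1658

€1,345.17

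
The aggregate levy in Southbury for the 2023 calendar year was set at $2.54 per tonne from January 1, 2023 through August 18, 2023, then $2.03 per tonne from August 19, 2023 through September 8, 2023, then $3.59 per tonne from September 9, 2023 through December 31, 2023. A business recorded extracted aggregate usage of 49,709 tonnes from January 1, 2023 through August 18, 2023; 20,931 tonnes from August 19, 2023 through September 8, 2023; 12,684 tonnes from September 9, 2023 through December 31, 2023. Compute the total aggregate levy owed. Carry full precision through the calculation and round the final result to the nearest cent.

January 1 – August 18, 2023: 49,709 tonnes at $2.54/tonne → $126,260.86
August 19 – September 8, 2023: 20,931 tonnes at $2.03/tonne → $42,489.93
September 9 – December 31, 2023: 12,684 tonnes at $3.59/tonne → $45,535.56

$214,286.35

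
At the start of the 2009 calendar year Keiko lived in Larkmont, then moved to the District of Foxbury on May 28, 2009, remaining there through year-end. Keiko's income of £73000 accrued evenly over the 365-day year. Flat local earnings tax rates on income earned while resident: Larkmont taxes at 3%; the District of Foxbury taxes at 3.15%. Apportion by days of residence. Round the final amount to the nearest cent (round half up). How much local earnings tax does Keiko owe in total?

Larkmont, January 1 – May 27, 2009: 147 days → £73000 × 3% × 147/365 = £882.0000
The District of Foxbury, May 28 – December 31, 2009: 218 days → £73000 × 3.15% × 218/365 = £1373.4000
Total = £2255.4000

£2255.40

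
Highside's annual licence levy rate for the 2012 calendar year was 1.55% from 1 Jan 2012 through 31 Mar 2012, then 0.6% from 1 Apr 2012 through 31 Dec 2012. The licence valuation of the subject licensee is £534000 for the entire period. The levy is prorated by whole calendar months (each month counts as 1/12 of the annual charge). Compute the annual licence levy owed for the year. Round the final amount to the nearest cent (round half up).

1 Jan – 31 Mar 2012: 3 months at 1.55% → £534000 × 1.55% × 3/12 = £2069.2500
1 Apr – 31 Dec 2012: 9 months at 0.6% → £534000 × 0.6% × 9/12 = £2403.0000
Total = £4472.2500

£4472.25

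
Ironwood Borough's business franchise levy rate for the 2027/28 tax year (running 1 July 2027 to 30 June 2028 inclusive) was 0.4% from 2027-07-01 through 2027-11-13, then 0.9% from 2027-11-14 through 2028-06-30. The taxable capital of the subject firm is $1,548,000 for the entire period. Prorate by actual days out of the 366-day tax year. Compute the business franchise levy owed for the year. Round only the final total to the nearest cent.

$11,055.93

2027-07-01 to 2027-11-13: 136 days at 0.4% → $1,548,000 × 0.4% × 136/366 = $2,300.8525
2027-11-14 to 2028-06-30: 230 days at 0.9% → $1,548,000 × 0.9% × 230/366 = $8,755.0820
Total = $11,055.9344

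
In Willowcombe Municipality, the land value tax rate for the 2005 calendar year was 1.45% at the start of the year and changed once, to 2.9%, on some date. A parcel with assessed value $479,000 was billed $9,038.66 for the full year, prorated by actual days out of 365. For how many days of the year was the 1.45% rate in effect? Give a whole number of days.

Let d = days at the first rate; then 365 − d days at the second rate.
$479,000 × [1.45%·d + 2.9%·(365−d)] / 365 = $9,038.66
Solving gives d = 255, so the new rate took effect on 13 Sep 2005.

255 days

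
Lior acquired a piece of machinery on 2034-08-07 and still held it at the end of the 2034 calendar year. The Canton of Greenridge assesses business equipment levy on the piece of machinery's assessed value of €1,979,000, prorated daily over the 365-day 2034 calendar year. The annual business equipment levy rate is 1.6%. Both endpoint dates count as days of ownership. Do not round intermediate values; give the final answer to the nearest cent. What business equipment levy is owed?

€12,752.35

Days held (2034-08-07 to 2034-12-31): 147 out of 365
Tax = €1,979,000 × 1.6% × 147/365 = €12,752.3507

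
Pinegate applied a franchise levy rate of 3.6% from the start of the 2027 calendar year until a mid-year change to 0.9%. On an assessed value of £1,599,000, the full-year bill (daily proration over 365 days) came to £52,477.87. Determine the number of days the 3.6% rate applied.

Let d = days at the first rate; then 365 − d days at the second rate.
£1,599,000 × [3.6%·d + 0.9%·(365−d)] / 365 = £52,477.87
Solving gives d = 322, so the new rate took effect on 19 November 2027.

322 days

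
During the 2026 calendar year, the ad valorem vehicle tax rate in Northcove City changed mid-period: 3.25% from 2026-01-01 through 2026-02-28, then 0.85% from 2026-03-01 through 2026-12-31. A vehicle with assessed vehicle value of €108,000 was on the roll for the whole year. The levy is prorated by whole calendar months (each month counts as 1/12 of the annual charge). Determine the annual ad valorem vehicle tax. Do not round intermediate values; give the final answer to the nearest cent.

€1,350.00

2026-01-01 to 2026-02-28: 2 months at 3.25% → €108,000 × 3.25% × 2/12 = €585.0000
2026-03-01 to 2026-12-31: 10 months at 0.85% → €108,000 × 0.85% × 10/12 = €765.0000
Total = €1,350.0000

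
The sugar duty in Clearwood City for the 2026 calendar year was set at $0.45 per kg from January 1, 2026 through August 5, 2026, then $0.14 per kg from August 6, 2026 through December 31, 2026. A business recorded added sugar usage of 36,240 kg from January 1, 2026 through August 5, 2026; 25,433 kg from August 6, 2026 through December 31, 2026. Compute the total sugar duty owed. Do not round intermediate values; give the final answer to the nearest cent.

$19,868.62

January 1 – August 5, 2026: 36,240 kg at $0.45/kg → $16,308.00
August 6 – December 31, 2026: 25,433 kg at $0.14/kg → $3,560.62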